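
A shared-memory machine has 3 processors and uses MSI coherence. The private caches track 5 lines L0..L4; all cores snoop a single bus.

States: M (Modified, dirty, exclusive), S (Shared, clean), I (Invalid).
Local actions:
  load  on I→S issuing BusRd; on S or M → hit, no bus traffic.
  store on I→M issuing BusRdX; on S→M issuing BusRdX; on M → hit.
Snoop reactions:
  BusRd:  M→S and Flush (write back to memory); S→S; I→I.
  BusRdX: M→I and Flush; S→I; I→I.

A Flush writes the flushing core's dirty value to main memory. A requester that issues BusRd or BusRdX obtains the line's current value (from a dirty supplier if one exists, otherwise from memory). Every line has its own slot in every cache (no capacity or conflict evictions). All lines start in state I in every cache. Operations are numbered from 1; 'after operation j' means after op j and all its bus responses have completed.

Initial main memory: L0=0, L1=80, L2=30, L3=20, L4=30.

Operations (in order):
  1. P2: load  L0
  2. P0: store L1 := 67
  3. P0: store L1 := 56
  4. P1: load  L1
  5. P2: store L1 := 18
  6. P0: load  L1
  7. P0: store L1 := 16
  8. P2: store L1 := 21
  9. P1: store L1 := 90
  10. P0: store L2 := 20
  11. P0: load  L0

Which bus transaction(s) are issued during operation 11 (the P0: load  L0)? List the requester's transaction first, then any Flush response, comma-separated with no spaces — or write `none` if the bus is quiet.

  op1 P2: load  L0 → I/I/S on L0; bus BusRd; mem=0
  op2 P0: store L1 := 67 → M/I/I on L1; bus BusRdX; mem=80
  op3 P0: store L1 := 56 → M/I/I on L1; bus (none); mem=80
  op4 P1: load  L1 → S/S/I on L1; bus BusRd Flush; mem=56
  op5 P2: store L1 := 18 → I/I/M on L1; bus BusRdX; mem=56
  op6 P0: load  L1 → S/I/S on L1; bus BusRd Flush; mem=18
  op7 P0: store L1 := 16 → M/I/I on L1; bus BusRdX; mem=18
  op8 P2: store L1 := 21 → I/I/M on L1; bus BusRdX Flush; mem=16
  op9 P1: store L1 := 90 → I/M/I on L1; bus BusRdX Flush; mem=21
  op10 P0: store L2 := 20 → M/I/I on L2; bus BusRdX; mem=30
  op11 P0: load  L0 → S/I/S on L0; bus BusRd; mem=0

bus = BusRd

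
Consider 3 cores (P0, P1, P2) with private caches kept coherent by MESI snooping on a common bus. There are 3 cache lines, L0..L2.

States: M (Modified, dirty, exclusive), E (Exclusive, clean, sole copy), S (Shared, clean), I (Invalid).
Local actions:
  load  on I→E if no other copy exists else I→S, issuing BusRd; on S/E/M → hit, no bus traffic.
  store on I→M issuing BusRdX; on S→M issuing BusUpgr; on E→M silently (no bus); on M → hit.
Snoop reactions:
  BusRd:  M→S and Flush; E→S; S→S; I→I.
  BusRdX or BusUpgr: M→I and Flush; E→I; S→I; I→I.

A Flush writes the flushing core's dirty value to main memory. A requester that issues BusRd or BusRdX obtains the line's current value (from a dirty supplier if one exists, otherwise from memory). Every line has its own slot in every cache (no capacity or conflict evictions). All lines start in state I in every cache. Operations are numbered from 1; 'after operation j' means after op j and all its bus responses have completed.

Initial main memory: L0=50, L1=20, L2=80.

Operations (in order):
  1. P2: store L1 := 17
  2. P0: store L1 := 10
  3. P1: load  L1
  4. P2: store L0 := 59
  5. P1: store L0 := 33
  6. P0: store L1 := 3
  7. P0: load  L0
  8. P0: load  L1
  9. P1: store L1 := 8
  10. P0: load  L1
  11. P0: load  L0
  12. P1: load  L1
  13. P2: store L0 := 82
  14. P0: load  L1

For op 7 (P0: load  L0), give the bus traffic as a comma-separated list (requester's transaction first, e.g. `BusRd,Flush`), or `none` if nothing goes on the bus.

[1] P2: store L1 := 17 | P0:I, P1:I, P2:M(17) | bus: BusRdX
[2] P0: store L1 := 10 | P0:M(10), P1:I, P2:I | bus: BusRdX,Flush
[3] P1: load  L1 | P0:S(10), P1:S(10), P2:I | bus: BusRd,Flush
[4] P2: store L0 := 59 | P0:I, P1:I, P2:M(59) | bus: BusRdX
[5] P1: store L0 := 33 | P0:I, P1:M(33), P2:I | bus: BusRdX,Flush
[6] P0: store L1 := 3 | P0:M(3), P1:I, P2:I | bus: BusUpgr
[7] P0: load  L0 | P0:S(33), P1:S(33), P2:I | bus: BusRd,Flush
[8] P0: load  L1 | P0:M(3), P1:I, P2:I | bus: none
[9] P1: store L1 := 8 | P0:I, P1:M(8), P2:I | bus: BusRdX,Flush
[10] P0: load  L1 | P0:S(8), P1:S(8), P2:I | bus: BusRd,Flush
[11] P0: load  L0 | P0:S(33), P1:S(33), P2:I | bus: none
[12] P1: load  L1 | P0:S(8), P1:S(8), P2:I | bus: none
[13] P2: store L0 := 82 | P0:I, P1:I, P2:M(82) | bus: BusRdX
[14] P0: load  L1 | P0:S(8), P1:S(8), P2:I | bus: none

bus = BusRd,Flush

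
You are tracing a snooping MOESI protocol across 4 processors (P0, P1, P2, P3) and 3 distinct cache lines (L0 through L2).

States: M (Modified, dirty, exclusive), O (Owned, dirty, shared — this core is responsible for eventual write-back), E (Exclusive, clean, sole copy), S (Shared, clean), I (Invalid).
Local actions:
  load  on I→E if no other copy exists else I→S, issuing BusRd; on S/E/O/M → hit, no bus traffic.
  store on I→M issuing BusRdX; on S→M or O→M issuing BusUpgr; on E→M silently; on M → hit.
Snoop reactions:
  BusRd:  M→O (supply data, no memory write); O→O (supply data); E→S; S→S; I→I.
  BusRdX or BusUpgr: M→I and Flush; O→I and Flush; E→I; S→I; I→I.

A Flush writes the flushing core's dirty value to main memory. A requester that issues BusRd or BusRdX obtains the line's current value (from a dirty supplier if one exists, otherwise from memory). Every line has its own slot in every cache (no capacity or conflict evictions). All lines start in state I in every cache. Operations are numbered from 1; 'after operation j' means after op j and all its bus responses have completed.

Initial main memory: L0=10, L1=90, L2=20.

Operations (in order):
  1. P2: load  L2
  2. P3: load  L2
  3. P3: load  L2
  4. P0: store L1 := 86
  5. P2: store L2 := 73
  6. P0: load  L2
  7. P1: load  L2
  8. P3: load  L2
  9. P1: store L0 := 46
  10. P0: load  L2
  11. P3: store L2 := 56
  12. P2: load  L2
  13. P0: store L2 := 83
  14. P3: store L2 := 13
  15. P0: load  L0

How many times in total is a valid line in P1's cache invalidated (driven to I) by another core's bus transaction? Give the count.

invalidations = 1

[1] P2: load  L2 | P0:I, P1:I, P2:E(20), P3:I | bus: BusRd
[2] P3: load  L2 | P0:I, P1:I, P2:S(20), P3:S(20) | bus: BusRd
[3] P3: load  L2 | P0:I, P1:I, P2:S(20), P3:S(20) | bus: none
[4] P0: store L1 := 86 | P0:M(86), P1:I, P2:I, P3:I | bus: BusRdX
[5] P2: store L2 := 73 | P0:I, P1:I, P2:M(73), P3:I | bus: BusUpgr
[6] P0: load  L2 | P0:S(73), P1:I, P2:O(73), P3:I | bus: BusRd
[7] P1: load  L2 | P0:S(73), P1:S(73), P2:O(73), P3:I | bus: BusRd
[8] P3: load  L2 | P0:S(73), P1:S(73), P2:O(73), P3:S(73) | bus: BusRd
[9] P1: store L0 := 46 | P0:I, P1:M(46), P2:I, P3:I | bus: BusRdX
[10] P0: load  L2 | P0:S(73), P1:S(73), P2:O(73), P3:S(73) | bus: none
[11] P3: store L2 := 56 | P0:I, P1:I, P2:I, P3:M(56) | bus: BusUpgr,Flush
[12] P2: load  L2 | P0:I, P1:I, P2:S(56), P3:O(56) | bus: BusRd
[13] P0: store L2 := 83 | P0:M(83), P1:I, P2:I, P3:I | bus: BusRdX,Flush
[14] P3: store L2 := 13 | P0:I, P1:I, P2:I, P3:M(13) | bus: BusRdX,Flush
[15] P0: load  L0 | P0:S(46), P1:O(46), P2:I, P3:I | bus: BusRd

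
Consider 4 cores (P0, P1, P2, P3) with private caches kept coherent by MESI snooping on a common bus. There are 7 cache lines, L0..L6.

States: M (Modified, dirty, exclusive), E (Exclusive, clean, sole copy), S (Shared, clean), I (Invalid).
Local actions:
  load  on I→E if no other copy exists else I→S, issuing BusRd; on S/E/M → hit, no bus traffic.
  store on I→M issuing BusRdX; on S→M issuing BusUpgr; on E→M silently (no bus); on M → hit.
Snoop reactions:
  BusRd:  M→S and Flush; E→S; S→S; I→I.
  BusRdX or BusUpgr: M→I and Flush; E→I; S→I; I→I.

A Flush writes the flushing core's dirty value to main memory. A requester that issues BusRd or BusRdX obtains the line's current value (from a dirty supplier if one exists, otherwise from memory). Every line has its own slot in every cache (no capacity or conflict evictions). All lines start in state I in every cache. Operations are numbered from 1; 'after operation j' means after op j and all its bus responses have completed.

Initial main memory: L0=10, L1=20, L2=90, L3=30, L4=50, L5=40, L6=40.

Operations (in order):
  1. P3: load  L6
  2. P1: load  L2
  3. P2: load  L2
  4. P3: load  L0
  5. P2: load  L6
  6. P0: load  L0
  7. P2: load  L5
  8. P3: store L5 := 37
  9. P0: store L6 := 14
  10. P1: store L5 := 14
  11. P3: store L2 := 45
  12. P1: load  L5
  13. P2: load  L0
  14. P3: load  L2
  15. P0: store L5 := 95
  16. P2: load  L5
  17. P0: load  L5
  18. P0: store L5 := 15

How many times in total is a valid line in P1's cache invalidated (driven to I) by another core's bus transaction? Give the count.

invalidations = 2

  op1 P3: load  L6 → I/I/I/E on L6; bus BusRd; mem=40
  op2 P1: load  L2 → I/E/I/I on L2; bus BusRd; mem=90
  op3 P2: load  L2 → I/S/S/I on L2; bus BusRd; mem=90
  op4 P3: load  L0 → I/I/I/E on L0; bus BusRd; mem=10
  op5 P2: load  L6 → I/I/S/S on L6; bus BusRd; mem=40
  op6 P0: load  L0 → S/I/I/S on L0; bus BusRd; mem=10
  op7 P2: load  L5 → I/I/E/I on L5; bus BusRd; mem=40
  op8 P3: store L5 := 37 → I/I/I/M on L5; bus BusRdX; mem=40
  op9 P0: store L6 := 14 → M/I/I/I on L6; bus BusRdX; mem=40
  op10 P1: store L5 := 14 → I/M/I/I on L5; bus BusRdX Flush; mem=37
  op11 P3: store L2 := 45 → I/I/I/M on L2; bus BusRdX; mem=90
  op12 P1: load  L5 → I/M/I/I on L5; bus (none); mem=37
  op13 P2: load  L0 → S/I/S/S on L0; bus BusRd; mem=10
  op14 P3: load  L2 → I/I/I/M on L2; bus (none); mem=90
  op15 P0: store L5 := 95 → M/I/I/I on L5; bus BusRdX Flush; mem=14
  op16 P2: load  L5 → S/I/S/I on L5; bus BusRd Flush; mem=95
  op17 P0: load  L5 → S/I/S/I on L5; bus (none); mem=95
  op18 P0: store L5 := 15 → M/I/I/I on L5; bus BusUpgr; mem=95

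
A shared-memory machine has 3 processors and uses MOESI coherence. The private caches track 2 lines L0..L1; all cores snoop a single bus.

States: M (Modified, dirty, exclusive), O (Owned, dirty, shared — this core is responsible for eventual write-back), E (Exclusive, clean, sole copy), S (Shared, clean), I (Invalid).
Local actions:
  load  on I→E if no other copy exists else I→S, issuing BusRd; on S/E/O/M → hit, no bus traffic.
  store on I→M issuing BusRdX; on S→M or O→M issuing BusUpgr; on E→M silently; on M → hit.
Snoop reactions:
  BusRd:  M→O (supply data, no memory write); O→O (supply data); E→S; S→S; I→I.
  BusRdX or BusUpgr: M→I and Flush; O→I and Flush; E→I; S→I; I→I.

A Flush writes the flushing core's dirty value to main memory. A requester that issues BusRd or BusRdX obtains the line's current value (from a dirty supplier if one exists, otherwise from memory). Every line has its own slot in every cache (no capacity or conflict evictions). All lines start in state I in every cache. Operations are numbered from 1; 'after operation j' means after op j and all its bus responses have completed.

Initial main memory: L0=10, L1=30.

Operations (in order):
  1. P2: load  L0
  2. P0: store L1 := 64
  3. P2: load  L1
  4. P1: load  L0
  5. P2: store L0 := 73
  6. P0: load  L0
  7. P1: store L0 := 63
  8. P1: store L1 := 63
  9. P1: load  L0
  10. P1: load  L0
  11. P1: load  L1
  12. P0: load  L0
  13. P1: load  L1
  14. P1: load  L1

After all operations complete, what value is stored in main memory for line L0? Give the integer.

memory[L0] = 73

  op1 P2: load  L0 → I/I/E on L0; bus BusRd; mem=10
  op2 P0: store L1 := 64 → M/I/I on L1; bus BusRdX; mem=30
  op3 P2: load  L1 → O/I/S on L1; bus BusRd; mem=30
  op4 P1: load  L0 → I/S/S on L0; bus BusRd; mem=10
  op5 P2: store L0 := 73 → I/I/M on L0; bus BusUpgr; mem=10
  op6 P0: load  L0 → S/I/O on L0; bus BusRd; mem=10
  op7 P1: store L0 := 63 → I/M/I on L0; bus BusRdX Flush; mem=73
  op8 P1: store L1 := 63 → I/M/I on L1; bus BusRdX Flush; mem=64
  op9 P1: load  L0 → I/M/I on L0; bus (none); mem=73
  op10 P1: load  L0 → I/M/I on L0; bus (none); mem=73
  op11 P1: load  L1 → I/M/I on L1; bus (none); mem=64
  op12 P0: load  L0 → S/O/I on L0; bus BusRd; mem=73
  op13 P1: load  L1 → I/M/I on L1; bus (none); mem=64
  op14 P1: load  L1 → I/M/I on L1; bus (none); mem=64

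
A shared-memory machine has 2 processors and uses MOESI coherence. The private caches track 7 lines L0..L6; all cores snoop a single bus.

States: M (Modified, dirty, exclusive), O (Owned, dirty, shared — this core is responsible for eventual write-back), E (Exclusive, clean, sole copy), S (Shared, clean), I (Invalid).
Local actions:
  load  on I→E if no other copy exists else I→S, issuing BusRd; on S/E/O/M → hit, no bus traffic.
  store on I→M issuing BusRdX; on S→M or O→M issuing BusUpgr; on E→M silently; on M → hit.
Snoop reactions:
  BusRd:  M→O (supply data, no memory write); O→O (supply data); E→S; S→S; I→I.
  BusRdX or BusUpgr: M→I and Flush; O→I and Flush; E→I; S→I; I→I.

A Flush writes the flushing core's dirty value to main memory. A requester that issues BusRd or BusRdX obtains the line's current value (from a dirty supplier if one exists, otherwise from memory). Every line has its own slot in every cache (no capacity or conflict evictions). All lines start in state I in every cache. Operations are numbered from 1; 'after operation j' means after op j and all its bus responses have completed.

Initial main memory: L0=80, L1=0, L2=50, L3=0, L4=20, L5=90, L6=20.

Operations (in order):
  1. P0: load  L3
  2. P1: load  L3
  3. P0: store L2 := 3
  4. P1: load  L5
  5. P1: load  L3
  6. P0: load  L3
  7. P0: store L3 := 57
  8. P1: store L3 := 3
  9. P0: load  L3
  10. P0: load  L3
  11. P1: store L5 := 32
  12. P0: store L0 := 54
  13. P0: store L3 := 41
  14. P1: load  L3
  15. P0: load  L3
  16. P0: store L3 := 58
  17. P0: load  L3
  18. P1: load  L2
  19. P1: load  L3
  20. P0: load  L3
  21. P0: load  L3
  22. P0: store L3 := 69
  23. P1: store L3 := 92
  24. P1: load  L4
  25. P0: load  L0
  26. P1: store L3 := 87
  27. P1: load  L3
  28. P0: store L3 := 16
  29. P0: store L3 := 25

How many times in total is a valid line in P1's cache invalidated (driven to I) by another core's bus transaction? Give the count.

1. P0: load  L3  bus=[BusRd]  L3: P0=E P1=I  mem[L3]=0
2. P1: load  L3  bus=[BusRd]  L3: P0=S P1=S  mem[L3]=0
3. P0: store L2 := 3  bus=[BusRdX]  L2: P0=M P1=I  mem[L2]=50
4. P1: load  L5  bus=[BusRd]  L5: P0=I P1=E  mem[L5]=90
5. P1: load  L3  bus=[-]  L3: P0=S P1=S  mem[L3]=0
6. P0: load  L3  bus=[-]  L3: P0=S P1=S  mem[L3]=0
7. P0: store L3 := 57  bus=[BusUpgr]  L3: P0=M P1=I  mem[L3]=0
8. P1: store L3 := 3  bus=[BusRdX,Flush]  L3: P0=I P1=M  mem[L3]=57
9. P0: load  L3  bus=[BusRd]  L3: P0=S P1=O  mem[L3]=57
10. P0: load  L3  bus=[-]  L3: P0=S P1=O  mem[L3]=57
11. P1: store L5 := 32  bus=[-]  L5: P0=I P1=M  mem[L5]=90
12. P0: store L0 := 54  bus=[BusRdX]  L0: P0=M P1=I  mem[L0]=80
13. P0: store L3 := 41  bus=[BusUpgr,Flush]  L3: P0=M P1=I  mem[L3]=3
14. P1: load  L3  bus=[BusRd]  L3: P0=O P1=S  mem[L3]=3
15. P0: load  L3  bus=[-]  L3: P0=O P1=S  mem[L3]=3
16. P0: store L3 := 58  bus=[BusUpgr]  L3: P0=M P1=I  mem[L3]=3
17. P0: load  L3  bus=[-]  L3: P0=M P1=I  mem[L3]=3
18. P1: load  L2  bus=[BusRd]  L2: P0=O P1=S  mem[L2]=50
19. P1: load  L3  bus=[BusRd]  L3: P0=O P1=S  mem[L3]=3
20. P0: load  L3  bus=[-]  L3: P0=O P1=S  mem[L3]=3
21. P0: load  L3  bus=[-]  L3: P0=O P1=S  mem[L3]=3
22. P0: store L3 := 69  bus=[BusUpgr]  L3: P0=M P1=I  mem[L3]=3
23. P1: store L3 := 92  bus=[BusRdX,Flush]  L3: P0=I P1=M  mem[L3]=69
24. P1: load  L4  bus=[BusRd]  L4: P0=I P1=E  mem[L4]=20
25. P0: load  L0  bus=[-]  L0: P0=M P1=I  mem[L0]=80
26. P1: store L3 := 87  bus=[-]  L3: P0=I P1=M  mem[L3]=69
27. P1: load  L3  bus=[-]  L3: P0=I P1=M  mem[L3]=69
28. P0: store L3 := 16  bus=[BusRdX,Flush]  L3: P0=M P1=I  mem[L3]=87
29. P0: store L3 := 25  bus=[-]  L3: P0=M P1=I  mem[L3]=87

invalidations = 5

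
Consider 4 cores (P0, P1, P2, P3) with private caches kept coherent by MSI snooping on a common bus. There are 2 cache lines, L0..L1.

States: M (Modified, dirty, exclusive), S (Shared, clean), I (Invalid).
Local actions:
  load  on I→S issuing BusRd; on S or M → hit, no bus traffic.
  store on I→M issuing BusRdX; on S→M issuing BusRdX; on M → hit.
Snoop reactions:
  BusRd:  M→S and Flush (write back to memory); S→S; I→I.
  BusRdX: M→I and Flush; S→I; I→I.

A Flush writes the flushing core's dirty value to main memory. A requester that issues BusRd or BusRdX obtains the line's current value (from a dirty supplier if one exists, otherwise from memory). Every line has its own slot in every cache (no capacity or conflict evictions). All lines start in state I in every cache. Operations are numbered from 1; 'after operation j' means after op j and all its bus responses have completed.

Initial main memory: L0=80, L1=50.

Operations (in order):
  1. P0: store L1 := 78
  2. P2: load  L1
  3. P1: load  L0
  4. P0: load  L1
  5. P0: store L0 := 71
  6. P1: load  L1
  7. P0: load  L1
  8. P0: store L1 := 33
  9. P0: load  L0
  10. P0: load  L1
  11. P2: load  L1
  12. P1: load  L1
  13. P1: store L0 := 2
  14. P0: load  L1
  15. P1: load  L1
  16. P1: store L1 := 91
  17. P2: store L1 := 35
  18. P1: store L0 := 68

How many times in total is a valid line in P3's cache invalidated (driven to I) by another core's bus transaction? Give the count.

1. P0: store L1 := 78  bus=[BusRdX]  L1: P0=M P1=I P2=I P3=I  mem[L1]=50
2. P2: load  L1  bus=[BusRd,Flush]  L1: P0=S P1=I P2=S P3=I  mem[L1]=78
3. P1: load  L0  bus=[BusRd]  L0: P0=I P1=S P2=I P3=I  mem[L0]=80
4. P0: load  L1  bus=[-]  L1: P0=S P1=I P2=S P3=I  mem[L1]=78
5. P0: store L0 := 71  bus=[BusRdX]  L0: P0=M P1=I P2=I P3=I  mem[L0]=80
6. P1: load  L1  bus=[BusRd]  L1: P0=S P1=S P2=S P3=I  mem[L1]=78
7. P0: load  L1  bus=[-]  L1: P0=S P1=S P2=S P3=I  mem[L1]=78
8. P0: store L1 := 33  bus=[BusRdX]  L1: P0=M P1=I P2=I P3=I  mem[L1]=78
9. P0: load  L0  bus=[-]  L0: P0=M P1=I P2=I P3=I  mem[L0]=80
10. P0: load  L1  bus=[-]  L1: P0=M P1=I P2=I P3=I  mem[L1]=78
11. P2: load  L1  bus=[BusRd,Flush]  L1: P0=S P1=I P2=S P3=I  mem[L1]=33
12. P1: load  L1  bus=[BusRd]  L1: P0=S P1=S P2=S P3=I  mem[L1]=33
13. P1: store L0 := 2  bus=[BusRdX,Flush]  L0: P0=I P1=M P2=I P3=I  mem[L0]=71
14. P0: load  L1  bus=[-]  L1: P0=S P1=S P2=S P3=I  mem[L1]=33
15. P1: load  L1  bus=[-]  L1: P0=S P1=S P2=S P3=I  mem[L1]=33
16. P1: store L1 := 91  bus=[BusRdX]  L1: P0=I P1=M P2=I P3=I  mem[L1]=33
17. P2: store L1 := 35  bus=[BusRdX,Flush]  L1: P0=I P1=I P2=M P3=I  mem[L1]=91
18. P1: store L0 := 68  bus=[-]  L0: P0=I P1=M P2=I P3=I  mem[L0]=71

invalidations = 0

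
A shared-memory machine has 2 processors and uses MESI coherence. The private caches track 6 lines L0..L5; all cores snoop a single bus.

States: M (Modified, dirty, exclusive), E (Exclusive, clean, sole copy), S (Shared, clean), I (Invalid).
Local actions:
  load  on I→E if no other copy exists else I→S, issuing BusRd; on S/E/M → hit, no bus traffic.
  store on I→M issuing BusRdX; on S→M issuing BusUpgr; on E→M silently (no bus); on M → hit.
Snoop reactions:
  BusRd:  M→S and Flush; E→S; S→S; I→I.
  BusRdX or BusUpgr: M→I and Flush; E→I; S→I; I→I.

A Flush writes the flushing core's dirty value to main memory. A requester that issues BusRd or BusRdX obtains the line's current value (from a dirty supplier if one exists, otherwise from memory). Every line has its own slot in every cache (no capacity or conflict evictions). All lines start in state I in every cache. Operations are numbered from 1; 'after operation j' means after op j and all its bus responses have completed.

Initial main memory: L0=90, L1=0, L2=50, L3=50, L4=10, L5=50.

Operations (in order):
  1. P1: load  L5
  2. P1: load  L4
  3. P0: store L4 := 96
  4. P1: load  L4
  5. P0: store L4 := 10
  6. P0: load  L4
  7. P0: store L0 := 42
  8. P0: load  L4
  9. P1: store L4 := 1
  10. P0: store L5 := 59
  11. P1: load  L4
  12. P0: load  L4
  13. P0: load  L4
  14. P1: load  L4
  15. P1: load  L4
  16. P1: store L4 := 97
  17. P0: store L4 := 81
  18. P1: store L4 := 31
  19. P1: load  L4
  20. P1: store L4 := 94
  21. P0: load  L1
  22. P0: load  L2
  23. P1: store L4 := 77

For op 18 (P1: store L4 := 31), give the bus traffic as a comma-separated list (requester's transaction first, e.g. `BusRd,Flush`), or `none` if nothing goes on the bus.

1. P1: load  L5  bus=[BusRd]  L5: P0=I P1=E  mem[L5]=50
2. P1: load  L4  bus=[BusRd]  L4: P0=I P1=E  mem[L4]=10
3. P0: store L4 := 96  bus=[BusRdX]  L4: P0=M P1=I  mem[L4]=10
4. P1: load  L4  bus=[BusRd,Flush]  L4: P0=S P1=S  mem[L4]=96
5. P0: store L4 := 10  bus=[BusUpgr]  L4: P0=M P1=I  mem[L4]=96
6. P0: load  L4  bus=[-]  L4: P0=M P1=I  mem[L4]=96
7. P0: store L0 := 42  bus=[BusRdX]  L0: P0=M P1=I  mem[L0]=90
8. P0: load  L4  bus=[-]  L4: P0=M P1=I  mem[L4]=96
9. P1: store L4 := 1  bus=[BusRdX,Flush]  L4: P0=I P1=M  mem[L4]=10
10. P0: store L5 := 59  bus=[BusRdX]  L5: P0=M P1=I  mem[L5]=50
11. P1: load  L4  bus=[-]  L4: P0=I P1=M  mem[L4]=10
12. P0: load  L4  bus=[BusRd,Flush]  L4: P0=S P1=S  mem[L4]=1
13. P0: load  L4  bus=[-]  L4: P0=S P1=S  mem[L4]=1
14. P1: load  L4  bus=[-]  L4: P0=S P1=S  mem[L4]=1
15. P1: load  L4  bus=[-]  L4: P0=S P1=S  mem[L4]=1
16. P1: store L4 := 97  bus=[BusUpgr]  L4: P0=I P1=M  mem[L4]=1
17. P0: store L4 := 81  bus=[BusRdX,Flush]  L4: P0=M P1=I  mem[L4]=97
18. P1: store L4 := 31  bus=[BusRdX,Flush]  L4: P0=I P1=M  mem[L4]=81
19. P1: load  L4  bus=[-]  L4: P0=I P1=M  mem[L4]=81
20. P1: store L4 := 94  bus=[-]  L4: P0=I P1=M  mem[L4]=81
21. P0: load  L1  bus=[BusRd]  L1: P0=E P1=I  mem[L1]=0
22. P0: load  L2  bus=[BusRd]  L2: P0=E P1=I  mem[L2]=50
23. P1: store L4 := 77  bus=[-]  L4: P0=I P1=M  mem[L4]=81

bus = BusRdX,Flush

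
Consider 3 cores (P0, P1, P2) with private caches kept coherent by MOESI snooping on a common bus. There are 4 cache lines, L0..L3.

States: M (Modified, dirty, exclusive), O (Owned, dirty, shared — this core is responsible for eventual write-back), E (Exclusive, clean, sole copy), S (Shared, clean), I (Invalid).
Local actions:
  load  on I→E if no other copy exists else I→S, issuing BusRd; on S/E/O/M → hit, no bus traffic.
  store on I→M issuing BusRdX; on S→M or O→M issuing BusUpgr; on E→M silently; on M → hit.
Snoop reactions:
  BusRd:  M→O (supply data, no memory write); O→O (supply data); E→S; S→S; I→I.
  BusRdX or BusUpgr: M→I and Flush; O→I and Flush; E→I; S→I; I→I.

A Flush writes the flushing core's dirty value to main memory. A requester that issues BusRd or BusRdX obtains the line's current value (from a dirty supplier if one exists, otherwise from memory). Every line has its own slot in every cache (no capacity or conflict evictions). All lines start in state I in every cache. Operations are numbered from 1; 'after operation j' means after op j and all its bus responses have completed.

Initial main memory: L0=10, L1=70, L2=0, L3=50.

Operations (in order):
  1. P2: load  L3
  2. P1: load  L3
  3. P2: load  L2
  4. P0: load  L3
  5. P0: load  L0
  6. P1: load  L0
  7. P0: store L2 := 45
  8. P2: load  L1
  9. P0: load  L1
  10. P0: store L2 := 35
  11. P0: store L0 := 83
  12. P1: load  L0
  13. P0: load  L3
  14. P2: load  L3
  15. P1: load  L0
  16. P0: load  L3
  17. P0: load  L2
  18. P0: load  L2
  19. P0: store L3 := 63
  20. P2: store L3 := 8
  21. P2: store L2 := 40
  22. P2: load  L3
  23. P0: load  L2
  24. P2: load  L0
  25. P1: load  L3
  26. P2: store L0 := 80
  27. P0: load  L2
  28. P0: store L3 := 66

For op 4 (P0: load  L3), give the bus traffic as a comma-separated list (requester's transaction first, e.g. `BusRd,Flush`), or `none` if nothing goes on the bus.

  op1 P2: load  L3 → I/I/E on L3; bus BusRd; mem=50
  op2 P1: load  L3 → I/S/S on L3; bus BusRd; mem=50
  op3 P2: load  L2 → I/I/E on L2; bus BusRd; mem=0
  op4 P0: load  L3 → S/S/S on L3; bus BusRd; mem=50
  op5 P0: load  L0 → E/I/I on L0; bus BusRd; mem=10
  op6 P1: load  L0 → S/S/I on L0; bus BusRd; mem=10
  op7 P0: store L2 := 45 → M/I/I on L2; bus BusRdX; mem=0
  op8 P2: load  L1 → I/I/E on L1; bus BusRd; mem=70
  op9 P0: load  L1 → S/I/S on L1; bus BusRd; mem=70
  op10 P0: store L2 := 35 → M/I/I on L2; bus (none); mem=0
  op11 P0: store L0 := 83 → M/I/I on L0; bus BusUpgr; mem=10
  op12 P1: load  L0 → O/S/I on L0; bus BusRd; mem=10
  op13 P0: load  L3 → S/S/S on L3; bus (none); mem=50
  op14 P2: load  L3 → S/S/S on L3; bus (none); mem=50
  op15 P1: load  L0 → O/S/I on L0; bus (none); mem=10
  op16 P0: load  L3 → S/S/S on L3; bus (none); mem=50
  op17 P0: load  L2 → M/I/I on L2; bus (none); mem=0
  op18 P0: load  L2 → M/I/I on L2; bus (none); mem=0
  op19 P0: store L3 := 63 → M/I/I on L3; bus BusUpgr; mem=50
  op20 P2: store L3 := 8 → I/I/M on L3; bus BusRdX Flush; mem=63
  op21 P2: store L2 := 40 → I/I/M on L2; bus BusRdX Flush; mem=35
  op22 P2: load  L3 → I/I/M on L3; bus (none); mem=63
  op23 P0: load  L2 → S/I/O on L2; bus BusRd; mem=35
  op24 P2: load  L0 → O/S/S on L0; bus BusRd; mem=10
  op25 P1: load  L3 → I/S/O on L3; bus BusRd; mem=63
  op26 P2: store L0 := 80 → I/I/M on L0; bus BusUpgr Flush; mem=83
  op27 P0: load  L2 → S/I/O on L2; bus (none); mem=35
  op28 P0: store L3 := 66 → M/I/I on L3; bus BusRdX Flush; mem=8

bus = BusRd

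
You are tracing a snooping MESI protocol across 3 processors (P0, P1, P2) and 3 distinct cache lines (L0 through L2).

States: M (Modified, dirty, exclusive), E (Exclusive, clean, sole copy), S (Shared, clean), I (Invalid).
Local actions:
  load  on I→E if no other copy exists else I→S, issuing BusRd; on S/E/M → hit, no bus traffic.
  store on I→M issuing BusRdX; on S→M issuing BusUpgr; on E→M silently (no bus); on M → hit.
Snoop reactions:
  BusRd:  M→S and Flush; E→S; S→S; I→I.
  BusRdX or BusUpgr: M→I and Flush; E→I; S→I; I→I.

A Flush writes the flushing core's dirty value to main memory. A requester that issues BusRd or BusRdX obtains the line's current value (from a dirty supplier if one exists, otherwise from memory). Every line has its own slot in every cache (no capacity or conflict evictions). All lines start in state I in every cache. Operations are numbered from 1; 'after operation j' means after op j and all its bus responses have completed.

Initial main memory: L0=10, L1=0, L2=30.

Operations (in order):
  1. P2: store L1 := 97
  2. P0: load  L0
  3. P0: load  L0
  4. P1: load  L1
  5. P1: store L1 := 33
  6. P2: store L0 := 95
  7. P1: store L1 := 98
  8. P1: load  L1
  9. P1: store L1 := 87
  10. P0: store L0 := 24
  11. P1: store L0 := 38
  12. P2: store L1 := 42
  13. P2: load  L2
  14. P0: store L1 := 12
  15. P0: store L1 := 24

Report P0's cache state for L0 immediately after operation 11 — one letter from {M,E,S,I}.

state = I

1. P2: store L1 := 97  bus=[BusRdX]  L1: P0=I P1=I P2=M  mem[L1]=0
2. P0: load  L0  bus=[BusRd]  L0: P0=E P1=I P2=I  mem[L0]=10
3. P0: load  L0  bus=[-]  L0: P0=E P1=I P2=I  mem[L0]=10
4. P1: load  L1  bus=[BusRd,Flush]  L1: P0=I P1=S P2=S  mem[L1]=97
5. P1: store L1 := 33  bus=[BusUpgr]  L1: P0=I P1=M P2=I  mem[L1]=97
6. P2: store L0 := 95  bus=[BusRdX]  L0: P0=I P1=I P2=M  mem[L0]=10
7. P1: store L1 := 98  bus=[-]  L1: P0=I P1=M P2=I  mem[L1]=97
8. P1: load  L1  bus=[-]  L1: P0=I P1=M P2=I  mem[L1]=97
9. P1: store L1 := 87  bus=[-]  L1: P0=I P1=M P2=I  mem[L1]=97
10. P0: store L0 := 24  bus=[BusRdX,Flush]  L0: P0=M P1=I P2=I  mem[L0]=95
11. P1: store L0 := 38  bus=[BusRdX,Flush]  L0: P0=I P1=M P2=I  mem[L0]=24
12. P2: store L1 := 42  bus=[BusRdX,Flush]  L1: P0=I P1=I P2=M  mem[L1]=87
13. P2: load  L2  bus=[BusRd]  L2: P0=I P1=I P2=E  mem[L2]=30
14. P0: store L1 := 12  bus=[BusRdX,Flush]  L1: P0=M P1=I P2=I  mem[L1]=42
15. P0: store L1 := 24  bus=[-]  L1: P0=M P1=I P2=I  mem[L1]=42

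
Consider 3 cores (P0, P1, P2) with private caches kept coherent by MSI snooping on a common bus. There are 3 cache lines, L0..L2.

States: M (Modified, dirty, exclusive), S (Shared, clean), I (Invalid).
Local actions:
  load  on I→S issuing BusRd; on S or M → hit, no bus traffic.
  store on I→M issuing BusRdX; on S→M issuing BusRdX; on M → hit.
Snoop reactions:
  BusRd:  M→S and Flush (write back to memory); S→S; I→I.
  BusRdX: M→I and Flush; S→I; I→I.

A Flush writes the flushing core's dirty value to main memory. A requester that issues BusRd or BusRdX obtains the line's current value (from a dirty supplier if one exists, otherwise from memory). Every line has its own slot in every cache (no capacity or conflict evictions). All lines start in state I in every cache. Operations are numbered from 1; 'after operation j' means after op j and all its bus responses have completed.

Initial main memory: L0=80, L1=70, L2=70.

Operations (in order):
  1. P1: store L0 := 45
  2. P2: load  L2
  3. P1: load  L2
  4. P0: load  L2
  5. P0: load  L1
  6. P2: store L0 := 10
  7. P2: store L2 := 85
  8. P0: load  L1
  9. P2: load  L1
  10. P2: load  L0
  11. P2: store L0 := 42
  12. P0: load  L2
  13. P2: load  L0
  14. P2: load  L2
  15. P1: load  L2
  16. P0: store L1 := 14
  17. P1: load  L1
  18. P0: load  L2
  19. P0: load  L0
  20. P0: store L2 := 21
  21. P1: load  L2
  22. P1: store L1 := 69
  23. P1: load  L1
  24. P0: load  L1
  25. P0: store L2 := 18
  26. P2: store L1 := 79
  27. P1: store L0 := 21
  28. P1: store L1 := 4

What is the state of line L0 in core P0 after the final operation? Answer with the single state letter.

step 1: P1: store L0 := 45  ⟶  IMI  (L0)  txn=BusRdX  M[L0]=80
step 2: P2: load  L2  ⟶  IIS  (L2)  txn=BusRd  M[L2]=70
step 3: P1: load  L2  ⟶  ISS  (L2)  txn=BusRd  M[L2]=70
step 4: P0: load  L2  ⟶  SSS  (L2)  txn=BusRd  M[L2]=70
step 5: P0: load  L1  ⟶  SII  (L1)  txn=BusRd  M[L1]=70
step 6: P2: store L0 := 10  ⟶  IIM  (L0)  txn=BusRdX+Flush  M[L0]=45
step 7: P2: store L2 := 85  ⟶  IIM  (L2)  txn=BusRdX  M[L2]=70
step 8: P0: load  L1  ⟶  SII  (L1)  txn=∅  M[L1]=70
step 9: P2: load  L1  ⟶  SIS  (L1)  txn=BusRd  M[L1]=70
step 10: P2: load  L0  ⟶  IIM  (L0)  txn=∅  M[L0]=45
step 11: P2: store L0 := 42  ⟶  IIM  (L0)  txn=∅  M[L0]=45
step 12: P0: load  L2  ⟶  SIS  (L2)  txn=BusRd+Flush  M[L2]=85
step 13: P2: load  L0  ⟶  IIM  (L0)  txn=∅  M[L0]=45
step 14: P2: load  L2  ⟶  SIS  (L2)  txn=∅  M[L2]=85
step 15: P1: load  L2  ⟶  SSS  (L2)  txn=BusRd  M[L2]=85
step 16: P0: store L1 := 14  ⟶  MII  (L1)  txn=BusRdX  M[L1]=70
step 17: P1: load  L1  ⟶  SSI  (L1)  txn=BusRd+Flush  M[L1]=14
step 18: P0: load  L2  ⟶  SSS  (L2)  txn=∅  M[L2]=85
step 19: P0: load  L0  ⟶  SIS  (L0)  txn=BusRd+Flush  M[L0]=42
step 20: P0: store L2 := 21  ⟶  MII  (L2)  txn=BusRdX  M[L2]=85
step 21: P1: load  L2  ⟶  SSI  (L2)  txn=BusRd+Flush  M[L2]=21
step 22: P1: store L1 := 69  ⟶  IMI  (L1)  txn=BusRdX  M[L1]=14
step 23: P1: load  L1  ⟶  IMI  (L1)  txn=∅  M[L1]=14
step 24: P0: load  L1  ⟶  SSI  (L1)  txn=BusRd+Flush  M[L1]=69
step 25: P0: store L2 := 18  ⟶  MII  (L2)  txn=BusRdX  M[L2]=21
step 26: P2: store L1 := 79  ⟶  IIM  (L1)  txn=BusRdX  M[L1]=69
step 27: P1: store L0 := 21  ⟶  IMI  (L0)  txn=BusRdX  M[L0]=42
step 28: P1: store L1 := 4  ⟶  IMI  (L1)  txn=BusRdX+Flush  M[L1]=79

state = I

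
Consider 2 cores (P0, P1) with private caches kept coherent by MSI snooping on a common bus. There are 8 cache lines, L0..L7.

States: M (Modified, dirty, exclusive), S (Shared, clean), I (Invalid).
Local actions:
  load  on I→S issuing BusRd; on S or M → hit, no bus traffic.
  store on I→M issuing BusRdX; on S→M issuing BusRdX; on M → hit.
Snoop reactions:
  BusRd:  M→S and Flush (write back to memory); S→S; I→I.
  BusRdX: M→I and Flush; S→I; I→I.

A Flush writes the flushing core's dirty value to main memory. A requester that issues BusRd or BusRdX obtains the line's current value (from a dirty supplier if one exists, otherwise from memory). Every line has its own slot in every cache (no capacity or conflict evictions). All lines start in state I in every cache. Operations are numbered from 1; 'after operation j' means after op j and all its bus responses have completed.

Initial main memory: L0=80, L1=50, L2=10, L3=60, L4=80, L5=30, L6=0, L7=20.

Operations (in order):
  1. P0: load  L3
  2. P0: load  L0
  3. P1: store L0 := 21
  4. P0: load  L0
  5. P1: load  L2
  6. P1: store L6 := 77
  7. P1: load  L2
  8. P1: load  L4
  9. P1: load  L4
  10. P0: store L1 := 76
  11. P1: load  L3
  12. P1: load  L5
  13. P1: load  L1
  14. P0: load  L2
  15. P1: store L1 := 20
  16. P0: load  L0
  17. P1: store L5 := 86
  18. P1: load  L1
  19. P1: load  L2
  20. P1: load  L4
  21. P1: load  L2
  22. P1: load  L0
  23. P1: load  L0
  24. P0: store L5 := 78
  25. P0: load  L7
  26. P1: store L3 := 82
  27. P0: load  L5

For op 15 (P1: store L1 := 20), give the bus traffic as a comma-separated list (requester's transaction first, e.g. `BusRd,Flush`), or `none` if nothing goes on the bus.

[1] P0: load  L3 | P0:S(60), P1:I | bus: BusRd
[2] P0: load  L0 | P0:S(80), P1:I | bus: BusRd
[3] P1: store L0 := 21 | P0:I, P1:M(21) | bus: BusRdX
[4] P0: load  L0 | P0:S(21), P1:S(21) | bus: BusRd,Flush
[5] P1: load  L2 | P0:I, P1:S(10) | bus: BusRd
[6] P1: store L6 := 77 | P0:I, P1:M(77) | bus: BusRdX
[7] P1: load  L2 | P0:I, P1:S(10) | bus: none
[8] P1: load  L4 | P0:I, P1:S(80) | bus: BusRd
[9] P1: load  L4 | P0:I, P1:S(80) | bus: none
[10] P0: store L1 := 76 | P0:M(76), P1:I | bus: BusRdX
[11] P1: load  L3 | P0:S(60), P1:S(60) | bus: BusRd
[12] P1: load  L5 | P0:I, P1:S(30) | bus: BusRd
[13] P1: load  L1 | P0:S(76), P1:S(76) | bus: BusRd,Flush
[14] P0: load  L2 | P0:S(10), P1:S(10) | bus: BusRd
[15] P1: store L1 := 20 | P0:I, P1:M(20) | bus: BusRdX
[16] P0: load  L0 | P0:S(21), P1:S(21) | bus: none
[17] P1: store L5 := 86 | P0:I, P1:M(86) | bus: BusRdX
[18] P1: load  L1 | P0:I, P1:M(20) | bus: none
[19] P1: load  L2 | P0:S(10), P1:S(10) | bus: none
[20] P1: load  L4 | P0:I, P1:S(80) | bus: none
[21] P1: load  L2 | P0:S(10), P1:S(10) | bus: none
[22] P1: load  L0 | P0:S(21), P1:S(21) | bus: none
[23] P1: load  L0 | P0:S(21), P1:S(21) | bus: none
[24] P0: store L5 := 78 | P0:M(78), P1:I | bus: BusRdX,Flush
[25] P0: load  L7 | P0:S(20), P1:I | bus: BusRd
[26] P1: store L3 := 82 | P0:I, P1:M(82) | bus: BusRdX
[27] P0: load  L5 | P0:M(78), P1:I | bus: none

bus = BusRdX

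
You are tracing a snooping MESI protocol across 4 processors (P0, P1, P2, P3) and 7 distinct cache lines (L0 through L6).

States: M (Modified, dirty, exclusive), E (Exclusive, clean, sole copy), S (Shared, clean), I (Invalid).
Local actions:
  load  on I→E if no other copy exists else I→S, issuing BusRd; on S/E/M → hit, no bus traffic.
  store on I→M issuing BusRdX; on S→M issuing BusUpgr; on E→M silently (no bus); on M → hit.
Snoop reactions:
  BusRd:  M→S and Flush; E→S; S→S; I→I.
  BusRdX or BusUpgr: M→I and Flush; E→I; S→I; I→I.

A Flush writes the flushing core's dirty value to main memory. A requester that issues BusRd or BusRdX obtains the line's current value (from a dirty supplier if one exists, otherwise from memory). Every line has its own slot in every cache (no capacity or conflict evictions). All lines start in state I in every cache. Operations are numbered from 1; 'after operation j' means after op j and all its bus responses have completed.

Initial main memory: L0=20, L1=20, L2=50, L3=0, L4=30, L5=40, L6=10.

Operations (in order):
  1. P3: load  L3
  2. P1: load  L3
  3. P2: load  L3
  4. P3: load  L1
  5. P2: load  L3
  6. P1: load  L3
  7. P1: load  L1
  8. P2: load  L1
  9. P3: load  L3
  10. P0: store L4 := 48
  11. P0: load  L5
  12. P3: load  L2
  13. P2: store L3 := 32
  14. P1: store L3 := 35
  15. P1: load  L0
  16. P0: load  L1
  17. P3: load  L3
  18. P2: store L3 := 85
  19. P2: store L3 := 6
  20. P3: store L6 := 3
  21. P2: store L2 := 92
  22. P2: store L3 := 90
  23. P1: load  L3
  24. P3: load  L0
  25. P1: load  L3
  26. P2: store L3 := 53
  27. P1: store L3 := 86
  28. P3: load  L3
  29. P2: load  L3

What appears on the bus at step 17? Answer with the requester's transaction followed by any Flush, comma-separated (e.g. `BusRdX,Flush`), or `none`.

step 1: P3: load  L3  ⟶  IIIE  (L3)  txn=BusRd  M[L3]=0
step 2: P1: load  L3  ⟶  ISIS  (L3)  txn=BusRd  M[L3]=0
step 3: P2: load  L3  ⟶  ISSS  (L3)  txn=BusRd  M[L3]=0
step 4: P3: load  L1  ⟶  IIIE  (L1)  txn=BusRd  M[L1]=20
step 5: P2: load  L3  ⟶  ISSS  (L3)  txn=∅  M[L3]=0
step 6: P1: load  L3  ⟶  ISSS  (L3)  txn=∅  M[L3]=0
step 7: P1: load  L1  ⟶  ISIS  (L1)  txn=BusRd  M[L1]=20
step 8: P2: load  L1  ⟶  ISSS  (L1)  txn=BusRd  M[L1]=20
step 9: P3: load  L3  ⟶  ISSS  (L3)  txn=∅  M[L3]=0
step 10: P0: store L4 := 48  ⟶  MIII  (L4)  txn=BusRdX  M[L4]=30
step 11: P0: load  L5  ⟶  EIII  (L5)  txn=BusRd  M[L5]=40
step 12: P3: load  L2  ⟶  IIIE  (L2)  txn=BusRd  M[L2]=50
step 13: P2: store L3 := 32  ⟶  IIMI  (L3)  txn=BusUpgr  M[L3]=0
step 14: P1: store L3 := 35  ⟶  IMII  (L3)  txn=BusRdX+Flush  M[L3]=32
step 15: P1: load  L0  ⟶  IEII  (L0)  txn=BusRd  M[L0]=20
step 16: P0: load  L1  ⟶  SSSS  (L1)  txn=BusRd  M[L1]=20
step 17: P3: load  L3  ⟶  ISIS  (L3)  txn=BusRd+Flush  M[L3]=35
step 18: P2: store L3 := 85  ⟶  IIMI  (L3)  txn=BusRdX  M[L3]=35
step 19: P2: store L3 := 6  ⟶  IIMI  (L3)  txn=∅  M[L3]=35
step 20: P3: store L6 := 3  ⟶  IIIM  (L6)  txn=BusRdX  M[L6]=10
step 21: P2: store L2 := 92  ⟶  IIMI  (L2)  txn=BusRdX  M[L2]=50
step 22: P2: store L3 := 90  ⟶  IIMI  (L3)  txn=∅  M[L3]=35
step 23: P1: load  L3  ⟶  ISSI  (L3)  txn=BusRd+Flush  M[L3]=90
step 24: P3: load  L0  ⟶  ISIS  (L0)  txn=BusRd  M[L0]=20
step 25: P1: load  L3  ⟶  ISSI  (L3)  txn=∅  M[L3]=90
step 26: P2: store L3 := 53  ⟶  IIMI  (L3)  txn=BusUpgr  M[L3]=90
step 27: P1: store L3 := 86  ⟶  IMII  (L3)  txn=BusRdX+Flush  M[L3]=53
step 28: P3: load  L3  ⟶  ISIS  (L3)  txn=BusRd+Flush  M[L3]=86
step 29: P2: load  L3  ⟶  ISSS  (L3)  txn=BusRd  M[L3]=86

bus = BusRd,Flush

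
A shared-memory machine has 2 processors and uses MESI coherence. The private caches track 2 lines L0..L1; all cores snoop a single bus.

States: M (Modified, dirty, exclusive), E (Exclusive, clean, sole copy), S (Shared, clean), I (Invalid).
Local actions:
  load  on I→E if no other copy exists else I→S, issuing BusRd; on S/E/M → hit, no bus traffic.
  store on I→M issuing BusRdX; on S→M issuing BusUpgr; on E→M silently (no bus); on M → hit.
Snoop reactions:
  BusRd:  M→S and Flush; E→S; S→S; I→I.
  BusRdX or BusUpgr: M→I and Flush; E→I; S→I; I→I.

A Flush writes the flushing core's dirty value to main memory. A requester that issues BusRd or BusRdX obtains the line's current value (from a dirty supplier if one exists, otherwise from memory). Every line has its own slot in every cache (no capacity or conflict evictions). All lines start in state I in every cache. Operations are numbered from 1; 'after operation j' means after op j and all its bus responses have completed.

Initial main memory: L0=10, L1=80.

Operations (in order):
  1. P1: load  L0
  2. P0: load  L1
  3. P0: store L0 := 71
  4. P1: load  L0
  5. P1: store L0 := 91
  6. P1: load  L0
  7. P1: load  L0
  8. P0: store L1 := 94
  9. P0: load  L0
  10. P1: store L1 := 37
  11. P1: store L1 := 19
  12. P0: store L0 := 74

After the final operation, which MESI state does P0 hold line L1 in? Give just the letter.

state = I

1. P1: load  L0  bus=[BusRd]  L0: P0=I P1=E  mem[L0]=10
2. P0: load  L1  bus=[BusRd]  L1: P0=E P1=I  mem[L1]=80
3. P0: store L0 := 71  bus=[BusRdX]  L0: P0=M P1=I  mem[L0]=10
4. P1: load  L0  bus=[BusRd,Flush]  L0: P0=S P1=S  mem[L0]=71
5. P1: store L0 := 91  bus=[BusUpgr]  L0: P0=I P1=M  mem[L0]=71
6. P1: load  L0  bus=[-]  L0: P0=I P1=M  mem[L0]=71
7. P1: load  L0  bus=[-]  L0: P0=I P1=M  mem[L0]=71
8. P0: store L1 := 94  bus=[-]  L1: P0=M P1=I  mem[L1]=80
9. P0: load  L0  bus=[BusRd,Flush]  L0: P0=S P1=S  mem[L0]=91
10. P1: store L1 := 37  bus=[BusRdX,Flush]  L1: P0=I P1=M  mem[L1]=94
11. P1: store L1 := 19  bus=[-]  L1: P0=I P1=M  mem[L1]=94
12. P0: store L0 := 74  bus=[BusUpgr]  L0: P0=M P1=I  mem[L0]=91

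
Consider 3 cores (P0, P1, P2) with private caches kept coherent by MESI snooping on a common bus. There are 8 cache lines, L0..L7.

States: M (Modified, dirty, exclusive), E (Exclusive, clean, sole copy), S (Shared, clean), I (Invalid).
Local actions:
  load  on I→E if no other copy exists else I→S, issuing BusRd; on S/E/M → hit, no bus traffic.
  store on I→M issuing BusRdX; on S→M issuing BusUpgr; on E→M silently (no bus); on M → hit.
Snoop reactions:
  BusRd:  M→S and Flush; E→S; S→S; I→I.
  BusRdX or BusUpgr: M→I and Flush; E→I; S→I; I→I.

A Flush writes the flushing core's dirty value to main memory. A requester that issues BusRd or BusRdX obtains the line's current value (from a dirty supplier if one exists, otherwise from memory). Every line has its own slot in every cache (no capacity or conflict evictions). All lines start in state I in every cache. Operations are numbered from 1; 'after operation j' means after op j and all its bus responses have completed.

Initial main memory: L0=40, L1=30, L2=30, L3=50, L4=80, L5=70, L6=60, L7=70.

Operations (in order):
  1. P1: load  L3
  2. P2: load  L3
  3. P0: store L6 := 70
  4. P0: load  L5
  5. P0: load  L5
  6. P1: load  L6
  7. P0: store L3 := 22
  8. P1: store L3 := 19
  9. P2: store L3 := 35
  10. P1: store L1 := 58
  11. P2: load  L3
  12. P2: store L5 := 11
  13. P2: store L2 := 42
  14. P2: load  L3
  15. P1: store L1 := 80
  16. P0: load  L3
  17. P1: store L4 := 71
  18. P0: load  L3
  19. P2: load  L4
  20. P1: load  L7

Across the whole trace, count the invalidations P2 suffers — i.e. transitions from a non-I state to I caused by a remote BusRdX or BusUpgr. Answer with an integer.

[1] P1: load  L3 | P0:I, P1:E(50), P2:I | bus: BusRd
[2] P2: load  L3 | P0:I, P1:S(50), P2:S(50) | bus: BusRd
[3] P0: store L6 := 70 | P0:M(70), P1:I, P2:I | bus: BusRdX
[4] P0: load  L5 | P0:E(70), P1:I, P2:I | bus: BusRd
[5] P0: load  L5 | P0:E(70), P1:I, P2:I | bus: none
[6] P1: load  L6 | P0:S(70), P1:S(70), P2:I | bus: BusRd,Flush
[7] P0: store L3 := 22 | P0:M(22), P1:I, P2:I | bus: BusRdX
[8] P1: store L3 := 19 | P0:I, P1:M(19), P2:I | bus: BusRdX,Flush
[9] P2: store L3 := 35 | P0:I, P1:I, P2:M(35) | bus: BusRdX,Flush
[10] P1: store L1 := 58 | P0:I, P1:M(58), P2:I | bus: BusRdX
[11] P2: load  L3 | P0:I, P1:I, P2:M(35) | bus: none
[12] P2: store L5 := 11 | P0:I, P1:I, P2:M(11) | bus: BusRdX
[13] P2: store L2 := 42 | P0:I, P1:I, P2:M(42) | bus: BusRdX
[14] P2: load  L3 | P0:I, P1:I, P2:M(35) | bus: none
[15] P1: store L1 := 80 | P0:I, P1:M(80), P2:I | bus: none
[16] P0: load  L3 | P0:S(35), P1:I, P2:S(35) | bus: BusRd,Flush
[17] P1: store L4 := 71 | P0:I, P1:M(71), P2:I | bus: BusRdX
[18] P0: load  L3 | P0:S(35), P1:I, P2:S(35) | bus: none
[19] P2: load  L4 | P0:I, P1:S(71), P2:S(71) | bus: BusRd,Flush
[20] P1: load  L7 | P0:I, P1:E(70), P2:I | bus: BusRd

invalidations = 1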